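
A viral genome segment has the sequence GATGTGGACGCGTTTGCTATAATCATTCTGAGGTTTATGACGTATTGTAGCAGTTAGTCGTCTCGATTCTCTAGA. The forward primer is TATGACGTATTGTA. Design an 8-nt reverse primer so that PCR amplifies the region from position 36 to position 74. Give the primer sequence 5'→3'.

The product's 3' end on the top strand is position 74.
The reverse primer anneals to the top strand over positions 67–74, i.e. to TTCTCTAG.
Its sequence written 5'→3' is the reverse complement: CTAGAGAA.

5'-CTAGAGAA-3'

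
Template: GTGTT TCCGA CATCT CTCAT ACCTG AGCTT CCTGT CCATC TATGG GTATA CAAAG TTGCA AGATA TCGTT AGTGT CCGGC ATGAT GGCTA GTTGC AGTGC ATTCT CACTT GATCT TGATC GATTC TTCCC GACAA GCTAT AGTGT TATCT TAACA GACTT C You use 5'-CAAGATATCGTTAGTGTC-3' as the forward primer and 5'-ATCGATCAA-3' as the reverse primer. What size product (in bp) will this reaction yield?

65 bp

Scanning the template, CAAGATATCGTTAGTGTC occurs at positions 59–76; this primer anneals to the bottom strand there with its 3' end pointing downstream.
The reverse primer's reverse complement is TTGATCGAT, which matches the template at positions 115–123.
Amplicon spans positions 59–123: 65 bp.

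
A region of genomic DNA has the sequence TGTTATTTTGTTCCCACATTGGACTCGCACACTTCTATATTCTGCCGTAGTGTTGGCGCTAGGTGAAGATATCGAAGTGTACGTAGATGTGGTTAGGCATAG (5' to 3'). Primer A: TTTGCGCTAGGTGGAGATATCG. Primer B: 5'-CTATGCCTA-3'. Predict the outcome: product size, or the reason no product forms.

No product — primer A has no binding site in the template.

Primer A (TTTGCGCTAGGTGGAGATATCG) does not match the top strand, and its reverse complement CGATATCTCCACCTAGCGCAAA does not match either.
With no annealing site for primer A, no amplification occurs.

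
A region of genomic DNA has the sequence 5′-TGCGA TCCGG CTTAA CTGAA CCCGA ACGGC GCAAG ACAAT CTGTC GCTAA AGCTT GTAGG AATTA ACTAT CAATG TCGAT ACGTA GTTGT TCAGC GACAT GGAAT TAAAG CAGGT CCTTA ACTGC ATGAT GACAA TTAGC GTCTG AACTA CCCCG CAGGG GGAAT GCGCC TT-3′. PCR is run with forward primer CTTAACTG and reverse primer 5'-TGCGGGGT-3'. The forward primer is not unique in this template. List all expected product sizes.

147 bp, 41 bp

The forward primer CTTAACTG matches the top strand at positions 11–18, 117–124.
The reverse primer's reverse complement is ACCCCGCA, matching at positions 150–157.
Each forward site pairs with the reverse site to give a product ending at position 157: sizes 147, 41 bp.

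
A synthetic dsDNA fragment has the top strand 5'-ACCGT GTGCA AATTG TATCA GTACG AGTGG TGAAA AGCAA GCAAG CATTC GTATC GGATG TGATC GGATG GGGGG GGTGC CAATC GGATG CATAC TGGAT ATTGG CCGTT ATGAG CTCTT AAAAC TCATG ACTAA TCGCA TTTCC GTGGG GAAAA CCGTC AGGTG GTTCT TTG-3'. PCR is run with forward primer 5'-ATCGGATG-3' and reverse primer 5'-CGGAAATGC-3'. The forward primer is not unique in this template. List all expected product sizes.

The forward primer ATCGGATG matches the top strand at positions 53–60, 63–70, 83–90.
The reverse primer's reverse complement is GCATTTCCG, matching at positions 138–146.
Each forward site pairs with the reverse site to give a product ending at position 146: sizes 94, 84, 64 bp.

94 bp, 84 bp, 64 bp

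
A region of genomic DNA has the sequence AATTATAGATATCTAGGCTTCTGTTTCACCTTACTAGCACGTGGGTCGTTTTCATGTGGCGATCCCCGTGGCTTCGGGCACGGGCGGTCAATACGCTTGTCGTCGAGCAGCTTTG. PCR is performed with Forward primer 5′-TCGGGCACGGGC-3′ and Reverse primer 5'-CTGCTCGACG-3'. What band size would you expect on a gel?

37 bp

Forward primer TCGGGCACGGGC is found on the top strand at positions 74–85.
Taking the reverse complement of CTGCTCGACG gives CGTCGAGCAG, found at positions 101–110 on the template; the primer anneals here to the top strand with its 3' end pointing upstream.
Amplicon spans positions 74–110: 37 bp.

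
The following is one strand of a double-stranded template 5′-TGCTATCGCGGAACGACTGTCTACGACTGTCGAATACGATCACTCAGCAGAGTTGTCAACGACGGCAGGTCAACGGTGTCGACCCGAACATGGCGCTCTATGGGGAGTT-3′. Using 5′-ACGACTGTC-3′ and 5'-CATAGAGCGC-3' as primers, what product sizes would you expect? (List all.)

The forward primer ACGACTGTC matches the top strand at positions 13–21, 23–31.
The reverse primer's reverse complement is GCGCTCTATG, matching at positions 93–102.
Each forward site pairs with the reverse site to give a product ending at position 102: sizes 90, 80 bp.

90 bp, 80 bp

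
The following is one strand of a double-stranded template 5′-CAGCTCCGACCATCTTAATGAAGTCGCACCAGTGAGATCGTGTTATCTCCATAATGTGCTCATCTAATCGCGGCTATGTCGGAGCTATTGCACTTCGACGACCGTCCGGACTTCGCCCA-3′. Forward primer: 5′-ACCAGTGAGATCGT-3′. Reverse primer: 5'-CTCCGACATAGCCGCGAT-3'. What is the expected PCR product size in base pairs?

The forward primer matches the template at positions 28–41.
The reverse primer's reverse complement is ATCGCGGCTATGTCGGAG, which matches the template at positions 67–84.
The product runs from position 28 to position 84, so its length is 84 − 28 + 1 = 57 bp.

57 bp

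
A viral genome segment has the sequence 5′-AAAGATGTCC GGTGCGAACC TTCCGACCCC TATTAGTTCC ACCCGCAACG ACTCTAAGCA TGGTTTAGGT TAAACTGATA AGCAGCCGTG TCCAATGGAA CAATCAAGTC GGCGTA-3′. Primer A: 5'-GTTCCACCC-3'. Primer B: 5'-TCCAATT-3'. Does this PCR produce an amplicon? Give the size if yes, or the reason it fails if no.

No product — primer B has no binding site in the template.

Primer B (TCCAATT) does not match the top strand, and its reverse complement AATTGGA does not match either.
With no annealing site for primer B, no amplification occurs.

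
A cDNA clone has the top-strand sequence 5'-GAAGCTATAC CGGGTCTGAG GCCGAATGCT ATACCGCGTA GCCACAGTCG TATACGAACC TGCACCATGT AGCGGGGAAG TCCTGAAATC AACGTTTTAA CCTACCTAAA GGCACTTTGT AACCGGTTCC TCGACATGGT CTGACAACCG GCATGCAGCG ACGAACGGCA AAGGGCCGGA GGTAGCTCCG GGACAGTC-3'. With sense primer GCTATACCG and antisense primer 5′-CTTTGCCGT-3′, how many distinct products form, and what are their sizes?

Two products: 170 bp, 146 bp

The forward primer GCTATACCG matches the top strand at positions 4–12, 28–36.
The reverse primer's reverse complement is ACGGCAAAG, matching at positions 165–173.
Each forward site pairs with the reverse site to give a product ending at position 173: sizes 170, 146 bp.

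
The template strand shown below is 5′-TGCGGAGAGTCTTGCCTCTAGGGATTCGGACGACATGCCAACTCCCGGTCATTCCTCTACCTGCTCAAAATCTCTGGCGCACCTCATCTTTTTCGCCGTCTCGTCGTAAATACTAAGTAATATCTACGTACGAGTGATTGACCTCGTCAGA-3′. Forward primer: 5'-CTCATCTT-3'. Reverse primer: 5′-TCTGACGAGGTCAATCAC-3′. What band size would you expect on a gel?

The forward primer matches the template at positions 83–90.
The reverse primer's reverse complement is GTGATTGACCTCGTCAGA, which matches the template at positions 134–151.
Amplicon spans positions 83–151: 69 bp.

69 bp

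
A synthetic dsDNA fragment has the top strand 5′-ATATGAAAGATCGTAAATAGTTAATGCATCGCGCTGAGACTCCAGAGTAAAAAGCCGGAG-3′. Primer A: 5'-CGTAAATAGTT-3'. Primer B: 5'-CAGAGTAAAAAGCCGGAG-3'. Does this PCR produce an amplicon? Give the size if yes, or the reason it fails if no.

No product — both primers anneal to the same strand and extend in the same direction.

Primer A (CGTAAATAGTT) matches the top strand at positions 12–22 (3' end points downstream).
Primer B (CAGAGTAAAAAGCCGGAG) also matches the top strand directly, at positions 43–60 — its reverse complement CTCCGGCTTTTTACTCTG is not present.
Both primers anneal to the bottom strand with 3' ends pointing the same way, so neither can prime synthesis back toward the other.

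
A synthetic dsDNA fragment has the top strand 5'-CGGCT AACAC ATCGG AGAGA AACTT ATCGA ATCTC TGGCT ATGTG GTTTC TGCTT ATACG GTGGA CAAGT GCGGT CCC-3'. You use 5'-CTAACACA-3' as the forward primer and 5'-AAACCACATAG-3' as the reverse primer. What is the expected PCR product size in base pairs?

Forward primer CTAACACA is found on the top strand at positions 4–11.
Taking the reverse complement of AAACCACATAG gives CTATGTGGTTT, found at positions 39–49 on the template; the primer anneals here to the top strand with its 3' end pointing upstream.
Product length = (reverse-primer end) − (forward-primer start) + 1 = 49 − 4 + 1 = 46 bp.

46 bp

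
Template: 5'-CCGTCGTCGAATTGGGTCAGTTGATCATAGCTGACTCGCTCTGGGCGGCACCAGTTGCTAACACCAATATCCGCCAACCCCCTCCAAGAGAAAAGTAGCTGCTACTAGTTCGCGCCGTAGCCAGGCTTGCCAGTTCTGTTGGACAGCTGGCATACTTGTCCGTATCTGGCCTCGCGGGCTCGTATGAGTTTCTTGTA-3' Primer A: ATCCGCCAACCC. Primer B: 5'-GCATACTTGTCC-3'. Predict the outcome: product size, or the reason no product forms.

No product — both primers anneal to the same strand and extend in the same direction.

Primer A (ATCCGCCAACCC) matches the top strand at positions 69–80 (3' end points downstream).
Primer B (GCATACTTGTCC) also matches the top strand directly, at positions 150–161 — its reverse complement GGACAAGTATGC is not present.
Both primers anneal to the bottom strand with 3' ends pointing the same way, so neither can prime synthesis back toward the other.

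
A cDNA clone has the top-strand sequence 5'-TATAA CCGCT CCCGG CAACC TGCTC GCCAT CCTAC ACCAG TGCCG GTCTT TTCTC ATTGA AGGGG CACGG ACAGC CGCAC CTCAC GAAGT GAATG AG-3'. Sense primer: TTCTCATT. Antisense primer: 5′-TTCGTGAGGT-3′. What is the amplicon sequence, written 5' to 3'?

Forward primer TTCTCATT is found on the top strand at positions 51–58.
Taking the reverse complement of TTCGTGAGGT gives ACCTCACGAA, found at positions 79–88 on the template; the primer anneals here to the top strand with its 3' end pointing upstream.
The product is the template from position 51 through 88 (38 bp).

5'-TTCTCATTGAAGGGGCACGGACAGCCGCACCTCACGAA-3'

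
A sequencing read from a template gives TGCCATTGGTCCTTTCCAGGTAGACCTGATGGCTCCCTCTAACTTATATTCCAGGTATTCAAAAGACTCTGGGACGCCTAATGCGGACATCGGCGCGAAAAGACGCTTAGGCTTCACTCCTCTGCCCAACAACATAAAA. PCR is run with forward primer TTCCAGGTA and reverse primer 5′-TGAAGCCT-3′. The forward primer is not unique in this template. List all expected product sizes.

103 bp, 68 bp

The forward primer TTCCAGGTA matches the top strand at positions 14–22, 49–57.
The reverse primer's reverse complement is AGGCTTCA, matching at positions 109–116.
Each forward site pairs with the reverse site to give a product ending at position 116: sizes 103, 68 bp.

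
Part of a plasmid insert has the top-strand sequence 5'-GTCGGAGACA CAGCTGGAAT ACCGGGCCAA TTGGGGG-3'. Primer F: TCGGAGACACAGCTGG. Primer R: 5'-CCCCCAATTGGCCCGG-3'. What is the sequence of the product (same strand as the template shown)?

Forward primer TCGGAGACACAGCTGG is found on the top strand at positions 2–17.
Taking the reverse complement of CCCCCAATTGGCCCGG gives CCGGGCCAATTGGGGG, found at positions 22–37 on the template; the primer anneals here to the top strand with its 3' end pointing upstream.
The product is the template from position 2 through 37 (36 bp).

5'-TCGGAGACACAGCTGGAATACCGGGCCAATTGGGGG-3'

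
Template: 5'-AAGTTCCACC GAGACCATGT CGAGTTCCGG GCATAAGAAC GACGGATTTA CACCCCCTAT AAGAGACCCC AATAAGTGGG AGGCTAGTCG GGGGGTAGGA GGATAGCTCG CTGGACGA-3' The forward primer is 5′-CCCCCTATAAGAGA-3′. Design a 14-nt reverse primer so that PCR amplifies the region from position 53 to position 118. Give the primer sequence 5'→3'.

The product's 3' end on the top strand is position 118.
The reverse primer anneals to the top strand over positions 105–118, i.e. to AGCTCGCTGGACGA.
Its sequence written 5'→3' is the reverse complement: TCGTCCAGCGAGCT.

5'-TCGTCCAGCGAGCT-3'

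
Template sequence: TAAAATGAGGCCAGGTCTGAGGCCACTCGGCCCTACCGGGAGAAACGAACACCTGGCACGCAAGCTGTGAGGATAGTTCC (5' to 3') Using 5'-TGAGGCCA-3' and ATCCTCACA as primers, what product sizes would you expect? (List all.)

69 bp, 57 bp

The forward primer TGAGGCCA matches the top strand at positions 6–13, 18–25.
The reverse primer's reverse complement is TGTGAGGAT, matching at positions 66–74.
Each forward site pairs with the reverse site to give a product ending at position 74: sizes 69, 57 bp.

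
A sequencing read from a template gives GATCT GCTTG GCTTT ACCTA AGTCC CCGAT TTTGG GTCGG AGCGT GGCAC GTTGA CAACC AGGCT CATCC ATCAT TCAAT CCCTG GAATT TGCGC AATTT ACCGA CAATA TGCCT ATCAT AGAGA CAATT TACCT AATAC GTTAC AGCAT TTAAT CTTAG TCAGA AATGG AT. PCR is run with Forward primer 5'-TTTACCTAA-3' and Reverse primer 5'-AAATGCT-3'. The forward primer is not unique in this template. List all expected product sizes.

The forward primer TTTACCTAA matches the top strand at positions 13–21, 129–137.
The reverse primer's reverse complement is AGCATTT, matching at positions 146–152.
Each forward site pairs with the reverse site to give a product ending at position 152: sizes 140, 24 bp.

140 bp, 24 bp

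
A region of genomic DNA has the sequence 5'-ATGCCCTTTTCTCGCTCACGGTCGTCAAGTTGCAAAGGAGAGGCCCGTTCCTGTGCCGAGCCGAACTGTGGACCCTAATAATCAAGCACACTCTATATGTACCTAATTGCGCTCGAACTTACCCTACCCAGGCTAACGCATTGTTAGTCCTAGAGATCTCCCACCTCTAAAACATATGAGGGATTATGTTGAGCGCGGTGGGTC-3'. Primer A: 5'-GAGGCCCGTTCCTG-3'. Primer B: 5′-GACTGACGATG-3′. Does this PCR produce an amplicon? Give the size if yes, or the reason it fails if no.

Primer B (GACTGACGATG) does not match the top strand, and its reverse complement CATCGTCAGTC does not match either.
With no annealing site for primer B, no amplification occurs.

No product — primer B has no binding site in the template.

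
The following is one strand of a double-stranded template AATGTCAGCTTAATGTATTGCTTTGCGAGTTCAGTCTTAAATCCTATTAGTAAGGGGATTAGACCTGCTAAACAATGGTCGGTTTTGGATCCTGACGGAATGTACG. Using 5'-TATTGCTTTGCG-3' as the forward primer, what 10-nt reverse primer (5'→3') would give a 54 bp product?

5'-AGCAGGTCTA-3'

The forward primer binds at positions 16–27, so a 54 bp product ends at position 16 + 54 − 1 = 69.
The reverse primer anneals to the top strand over positions 60–69, i.e. to TAGACCTGCT.
Its sequence written 5'→3' is the reverse complement: AGCAGGTCTA.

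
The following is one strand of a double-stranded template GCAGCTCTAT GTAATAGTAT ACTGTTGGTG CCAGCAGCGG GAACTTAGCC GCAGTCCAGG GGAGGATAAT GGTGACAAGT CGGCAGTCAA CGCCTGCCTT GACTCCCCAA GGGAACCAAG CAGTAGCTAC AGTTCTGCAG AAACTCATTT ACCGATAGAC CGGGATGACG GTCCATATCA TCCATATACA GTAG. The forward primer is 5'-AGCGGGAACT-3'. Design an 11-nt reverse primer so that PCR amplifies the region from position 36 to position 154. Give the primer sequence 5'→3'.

5'-CGGTAAATGAG-3'

The product's 3' end on the top strand is position 154.
The reverse primer anneals to the top strand over positions 144–154, i.e. to CTCATTTACCG.
Its sequence written 5'→3' is the reverse complement: CGGTAAATGAG.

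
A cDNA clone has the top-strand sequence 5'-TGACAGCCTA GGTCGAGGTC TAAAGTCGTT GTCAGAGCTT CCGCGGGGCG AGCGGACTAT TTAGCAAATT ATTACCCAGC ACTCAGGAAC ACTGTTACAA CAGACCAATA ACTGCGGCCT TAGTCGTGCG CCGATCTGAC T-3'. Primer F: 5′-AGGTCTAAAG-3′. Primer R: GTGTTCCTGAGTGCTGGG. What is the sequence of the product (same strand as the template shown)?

The forward primer matches the template at positions 16–25.
The reverse primer's reverse complement is CCCAGCACTCAGGAACAC, which matches the template at positions 75–92.
The product is the template from position 16 through 92 (77 bp).

5'-AGGTCTAAAGTCGTTGTCAGAGCTTCCGCGGGGCGAGCGGACTATTTAGCAAATTATTACCCAGCACTCAGGAACAC-3'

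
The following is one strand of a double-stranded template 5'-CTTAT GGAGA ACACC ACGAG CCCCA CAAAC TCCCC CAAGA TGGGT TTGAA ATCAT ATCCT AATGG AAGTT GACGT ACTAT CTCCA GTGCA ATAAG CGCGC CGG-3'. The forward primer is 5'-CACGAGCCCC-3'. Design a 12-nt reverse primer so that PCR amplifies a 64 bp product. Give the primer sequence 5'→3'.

The forward primer binds at positions 15–24, so a 64 bp product ends at position 15 + 64 − 1 = 78.
The reverse primer anneals to the top strand over positions 67–78, i.e. to AGTTGACGTACT.
Its sequence written 5'→3' is the reverse complement: AGTACGTCAACT.

5'-AGTACGTCAACT-3'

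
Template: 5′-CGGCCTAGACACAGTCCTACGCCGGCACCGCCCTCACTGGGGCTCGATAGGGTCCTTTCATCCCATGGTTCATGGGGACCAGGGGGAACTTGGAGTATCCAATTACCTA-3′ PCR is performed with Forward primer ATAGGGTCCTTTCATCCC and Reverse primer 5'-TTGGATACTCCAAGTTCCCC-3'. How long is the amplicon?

56 bp

Forward primer ATAGGGTCCTTTCATCCC is found on the top strand at positions 47–64.
Taking the reverse complement of TTGGATACTCCAAGTTCCCC gives GGGGAACTTGGAGTATCCAA, found at positions 83–102 on the template; the primer anneals here to the top strand with its 3' end pointing upstream.
Amplicon spans positions 47–102: 56 bp.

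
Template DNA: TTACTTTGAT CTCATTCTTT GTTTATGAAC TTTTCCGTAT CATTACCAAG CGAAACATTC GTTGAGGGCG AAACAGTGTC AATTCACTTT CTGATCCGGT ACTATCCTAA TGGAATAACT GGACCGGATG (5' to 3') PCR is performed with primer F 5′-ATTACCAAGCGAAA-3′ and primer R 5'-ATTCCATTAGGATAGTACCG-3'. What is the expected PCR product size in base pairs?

75 bp

Scanning the template, ATTACCAAGCGAAA occurs at positions 42–55; this primer anneals to the bottom strand there with its 3' end pointing downstream.
Reverse complement of the reverse primer: CGGTACTATCCTAATGGAAT. This occurs on the top strand at positions 97–116.
The product runs from position 42 to position 116, so its length is 116 − 42 + 1 = 75 bp.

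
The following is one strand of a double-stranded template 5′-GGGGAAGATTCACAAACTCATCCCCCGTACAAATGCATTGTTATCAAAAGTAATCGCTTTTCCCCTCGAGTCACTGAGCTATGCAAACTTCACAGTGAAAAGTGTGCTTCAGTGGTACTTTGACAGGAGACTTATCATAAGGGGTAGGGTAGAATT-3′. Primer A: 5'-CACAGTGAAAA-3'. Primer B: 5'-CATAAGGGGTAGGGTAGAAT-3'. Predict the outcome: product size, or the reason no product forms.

No product — both primers anneal to the same strand and extend in the same direction.

Primer A (CACAGTGAAAA) matches the top strand at positions 91–101 (3' end points downstream).
Primer B (CATAAGGGGTAGGGTAGAAT) also matches the top strand directly, at positions 136–155 — its reverse complement ATTCTACCCTACCCCTTATG is not present.
Both primers anneal to the bottom strand with 3' ends pointing the same way, so neither can prime synthesis back toward the other.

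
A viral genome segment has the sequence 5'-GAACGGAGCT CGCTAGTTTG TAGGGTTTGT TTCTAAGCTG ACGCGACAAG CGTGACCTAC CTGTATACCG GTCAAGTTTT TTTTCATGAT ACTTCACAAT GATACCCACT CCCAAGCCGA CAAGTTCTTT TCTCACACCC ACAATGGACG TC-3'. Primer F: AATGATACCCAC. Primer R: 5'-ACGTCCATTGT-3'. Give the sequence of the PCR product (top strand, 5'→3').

Scanning the template, AATGATACCCAC occurs at positions 98–109; this primer anneals to the bottom strand there with its 3' end pointing downstream.
Reverse complement of the reverse primer: ACAATGGACGT. This occurs on the top strand at positions 141–151.
The product is the template from position 98 through 151 (54 bp).

5'-AATGATACCCACTCCCAAGCCGACAAGTTCTTTTCTCACACCCACAATGGACGT-3'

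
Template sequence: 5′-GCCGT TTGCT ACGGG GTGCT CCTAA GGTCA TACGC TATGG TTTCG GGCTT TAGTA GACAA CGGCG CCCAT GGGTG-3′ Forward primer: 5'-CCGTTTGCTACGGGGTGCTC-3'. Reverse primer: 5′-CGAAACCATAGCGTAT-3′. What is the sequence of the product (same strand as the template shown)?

5'-CCGTTTGCTACGGGGTGCTCCTAAGGTCATACGCTATGGTTTCG-3'

The forward primer matches the template at positions 2–21.
Taking the reverse complement of CGAAACCATAGCGTAT gives ATACGCTATGGTTTCG, found at positions 30–45 on the template; the primer anneals here to the top strand with its 3' end pointing upstream.
The product is the template from position 2 through 45 (44 bp).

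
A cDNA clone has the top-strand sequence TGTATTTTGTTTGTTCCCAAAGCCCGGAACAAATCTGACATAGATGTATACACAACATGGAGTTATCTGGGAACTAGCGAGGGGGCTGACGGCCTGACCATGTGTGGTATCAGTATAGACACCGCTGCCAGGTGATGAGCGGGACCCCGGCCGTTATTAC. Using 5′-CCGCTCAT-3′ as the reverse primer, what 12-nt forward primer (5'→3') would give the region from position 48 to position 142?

5'-ATACACAACATG-3'

The reverse primer's reverse complement ATGAGCGG matches the template at positions 135–142; the product starts at position 48.
The forward primer is identical to the top strand over positions 48–59: ATACACAACATG.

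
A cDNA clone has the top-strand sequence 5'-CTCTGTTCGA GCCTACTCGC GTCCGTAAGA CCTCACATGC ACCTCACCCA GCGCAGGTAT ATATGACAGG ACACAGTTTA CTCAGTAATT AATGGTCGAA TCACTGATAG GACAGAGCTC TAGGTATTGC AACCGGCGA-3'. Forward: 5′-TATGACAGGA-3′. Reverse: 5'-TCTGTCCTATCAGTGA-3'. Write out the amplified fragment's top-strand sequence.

5'-TATGACAGGACACAGTTTACTCAGTAATTAATGGTCGAATCACTGATAGGACAGA-3'

Forward primer TATGACAGGA is found on the top strand at positions 62–71.
Reverse complement of the reverse primer: TCACTGATAGGACAGA. This occurs on the top strand at positions 101–116.
The product is the template from position 62 through 116 (55 bp).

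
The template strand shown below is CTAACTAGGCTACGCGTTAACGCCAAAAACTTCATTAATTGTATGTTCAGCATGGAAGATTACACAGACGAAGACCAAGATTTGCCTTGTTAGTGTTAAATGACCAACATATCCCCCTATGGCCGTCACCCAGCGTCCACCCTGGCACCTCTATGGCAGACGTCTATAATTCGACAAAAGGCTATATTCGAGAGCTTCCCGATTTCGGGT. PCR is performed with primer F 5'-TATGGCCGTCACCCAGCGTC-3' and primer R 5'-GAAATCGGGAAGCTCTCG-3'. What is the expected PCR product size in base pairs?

89 bp

Scanning the template, TATGGCCGTCACCCAGCGTC occurs at positions 118–137; this primer anneals to the bottom strand there with its 3' end pointing downstream.
Reverse complement of the reverse primer: CGAGAGCTTCCCGATTTC. This occurs on the top strand at positions 189–206.
Product length = (reverse-primer end) − (forward-primer start) + 1 = 206 − 118 + 1 = 89 bp.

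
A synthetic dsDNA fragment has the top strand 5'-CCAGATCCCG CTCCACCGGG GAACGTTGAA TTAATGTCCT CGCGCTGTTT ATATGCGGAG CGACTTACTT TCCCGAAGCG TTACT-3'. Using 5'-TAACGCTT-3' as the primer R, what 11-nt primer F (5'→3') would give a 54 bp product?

5'-ATTAATGTCCT-3'

The reverse primer's reverse complement AAGCGTTA matches the template at positions 76–83, so the product ends at position 83.
A 54 bp product then starts at position 83 − 54 + 1 = 30.
The forward primer is identical to the top strand there: ATTAATGTCCT.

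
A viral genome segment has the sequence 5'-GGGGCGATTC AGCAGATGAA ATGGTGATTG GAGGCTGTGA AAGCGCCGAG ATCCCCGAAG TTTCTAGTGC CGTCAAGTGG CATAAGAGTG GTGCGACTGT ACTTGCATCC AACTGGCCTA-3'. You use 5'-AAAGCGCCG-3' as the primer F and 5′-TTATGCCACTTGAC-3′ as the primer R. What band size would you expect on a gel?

The forward primer matches the template at positions 40–48.
The reverse primer's reverse complement is GTCAAGTGGCATAA, which matches the template at positions 72–85.
Amplicon spans positions 40–85: 46 bp.

46 bp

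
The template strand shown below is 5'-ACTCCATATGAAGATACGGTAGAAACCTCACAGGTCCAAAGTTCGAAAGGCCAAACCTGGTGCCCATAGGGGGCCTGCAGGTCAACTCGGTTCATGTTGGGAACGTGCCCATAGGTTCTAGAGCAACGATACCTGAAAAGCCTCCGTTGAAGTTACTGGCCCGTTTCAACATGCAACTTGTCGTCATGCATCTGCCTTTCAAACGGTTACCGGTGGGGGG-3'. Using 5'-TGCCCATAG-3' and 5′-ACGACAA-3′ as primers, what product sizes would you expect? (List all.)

The forward primer TGCCCATAG matches the top strand at positions 61–69, 106–114.
The reverse primer's reverse complement is TTGTCGT, matching at positions 178–184.
Each forward site pairs with the reverse site to give a product ending at position 184: sizes 124, 79 bp.

124 bp, 79 bp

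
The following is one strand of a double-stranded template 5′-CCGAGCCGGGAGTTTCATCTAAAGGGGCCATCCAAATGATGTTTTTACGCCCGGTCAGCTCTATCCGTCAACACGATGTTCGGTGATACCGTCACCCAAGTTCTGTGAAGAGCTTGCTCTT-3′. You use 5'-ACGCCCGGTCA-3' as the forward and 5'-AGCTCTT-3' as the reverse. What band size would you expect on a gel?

68 bp

Forward primer ACGCCCGGTCA is found on the top strand at positions 47–57.
Taking the reverse complement of AGCTCTT gives AAGAGCT, found at positions 108–114 on the template; the primer anneals here to the top strand with its 3' end pointing upstream.
Amplicon spans positions 47–114: 68 bp.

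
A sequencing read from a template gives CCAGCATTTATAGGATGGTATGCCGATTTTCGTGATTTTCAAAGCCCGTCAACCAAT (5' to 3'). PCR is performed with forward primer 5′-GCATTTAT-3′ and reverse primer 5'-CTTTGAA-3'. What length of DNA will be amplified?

41 bp

Forward primer GCATTTAT is found on the top strand at positions 4–11.
Taking the reverse complement of CTTTGAA gives TTCAAAG, found at positions 38–44 on the template; the primer anneals here to the top strand with its 3' end pointing upstream.
Amplicon spans positions 4–44: 41 bp.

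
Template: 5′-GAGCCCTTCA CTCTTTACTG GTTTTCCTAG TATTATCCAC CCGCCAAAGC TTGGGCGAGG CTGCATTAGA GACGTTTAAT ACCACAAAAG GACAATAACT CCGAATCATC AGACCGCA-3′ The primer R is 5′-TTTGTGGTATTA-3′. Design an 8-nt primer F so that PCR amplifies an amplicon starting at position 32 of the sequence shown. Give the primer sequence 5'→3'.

The reverse primer's reverse complement TAATACCACAAA matches the template at positions 77–88; the product starts at position 32.
The forward primer is identical to the top strand over positions 32–39: ATTATCCA.

5'-ATTATCCA-3'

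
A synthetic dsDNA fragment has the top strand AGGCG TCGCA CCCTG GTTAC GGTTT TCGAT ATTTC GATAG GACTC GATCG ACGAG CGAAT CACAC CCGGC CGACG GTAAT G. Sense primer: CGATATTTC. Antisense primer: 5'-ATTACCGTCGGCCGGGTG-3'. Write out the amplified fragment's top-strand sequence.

5'-CGATATTTCGATAGGACTCGATCGACGAGCGAATCACACCCGGCCGACGGTAAT-3'

The forward primer matches the template at positions 27–35.
Reverse complement of the reverse primer: CACCCGGCCGACGGTAAT. This occurs on the top strand at positions 63–80.
The product is the template from position 27 through 80 (54 bp).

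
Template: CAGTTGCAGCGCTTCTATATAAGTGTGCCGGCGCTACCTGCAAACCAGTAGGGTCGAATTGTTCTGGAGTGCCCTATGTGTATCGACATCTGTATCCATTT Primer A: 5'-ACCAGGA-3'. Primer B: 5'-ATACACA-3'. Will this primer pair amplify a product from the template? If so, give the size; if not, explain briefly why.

Primer A (ACCAGGA) does not match the top strand, and its reverse complement TCCTGGT does not match either.
With no annealing site for primer A, no amplification occurs.

No product — primer A has no binding site in the template.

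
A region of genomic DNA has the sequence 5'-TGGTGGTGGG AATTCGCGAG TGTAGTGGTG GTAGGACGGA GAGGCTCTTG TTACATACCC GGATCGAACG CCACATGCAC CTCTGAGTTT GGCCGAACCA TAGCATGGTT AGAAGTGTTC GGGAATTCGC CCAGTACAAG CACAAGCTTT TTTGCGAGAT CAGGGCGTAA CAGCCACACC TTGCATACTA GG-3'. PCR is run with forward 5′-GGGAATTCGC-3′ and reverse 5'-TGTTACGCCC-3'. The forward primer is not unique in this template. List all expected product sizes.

The forward primer GGGAATTCGC matches the top strand at positions 8–17, 121–130.
The reverse primer's reverse complement is GGGCGTAACA, matching at positions 163–172.
Each forward site pairs with the reverse site to give a product ending at position 172: sizes 165, 52 bp.

165 bp, 52 bp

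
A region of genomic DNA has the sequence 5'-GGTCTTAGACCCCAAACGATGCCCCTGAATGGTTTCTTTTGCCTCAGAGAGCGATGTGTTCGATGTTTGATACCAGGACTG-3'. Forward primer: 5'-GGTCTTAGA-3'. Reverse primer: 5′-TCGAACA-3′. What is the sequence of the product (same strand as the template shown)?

5'-GGTCTTAGACCCCAAACGATGCCCCTGAATGGTTTCTTTTGCCTCAGAGAGCGATGTGTTCGA-3'

The forward primer matches the template at positions 1–9.
Taking the reverse complement of TCGAACA gives TGTTCGA, found at positions 57–63 on the template; the primer anneals here to the top strand with its 3' end pointing upstream.
The product is the template from position 1 through 63 (63 bp).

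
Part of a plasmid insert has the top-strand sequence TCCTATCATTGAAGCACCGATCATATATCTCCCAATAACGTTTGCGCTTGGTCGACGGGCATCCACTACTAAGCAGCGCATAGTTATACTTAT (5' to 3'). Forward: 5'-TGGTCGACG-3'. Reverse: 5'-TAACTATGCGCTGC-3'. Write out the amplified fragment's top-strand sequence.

5'-TGGTCGACGGGCATCCACTACTAAGCAGCGCATAGTTA-3'

Scanning the template, TGGTCGACG occurs at positions 49–57; this primer anneals to the bottom strand there with its 3' end pointing downstream.
The reverse primer's reverse complement is GCAGCGCATAGTTA, which matches the template at positions 73–86.
The product is the template from position 49 through 86 (38 bp).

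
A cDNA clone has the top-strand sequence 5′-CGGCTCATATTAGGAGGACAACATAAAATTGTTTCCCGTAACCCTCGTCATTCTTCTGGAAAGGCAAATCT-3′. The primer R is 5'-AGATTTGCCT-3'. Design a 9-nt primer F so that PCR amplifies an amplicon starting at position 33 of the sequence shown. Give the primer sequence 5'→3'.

The reverse primer's reverse complement AGGCAAATCT matches the template at positions 62–71; the product starts at position 33.
The forward primer is identical to the top strand over positions 33–41: TTCCCGTAA.

5'-TTCCCGTAA-3'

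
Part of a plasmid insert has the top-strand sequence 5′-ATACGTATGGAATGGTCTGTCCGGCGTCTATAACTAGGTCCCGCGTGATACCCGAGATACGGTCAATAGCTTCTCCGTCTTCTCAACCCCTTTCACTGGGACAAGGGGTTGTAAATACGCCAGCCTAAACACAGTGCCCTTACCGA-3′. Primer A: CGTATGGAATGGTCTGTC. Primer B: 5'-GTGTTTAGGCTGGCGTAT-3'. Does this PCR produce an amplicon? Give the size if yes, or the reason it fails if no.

Yes — a 129 bp product.

Primer A (CGTATGGAATGGTCTGTC) matches the top strand at positions 4–21; it acts as a forward primer.
Primer B's reverse complement is ATACGCCAGCCTAAACAC, matching the top strand at positions 115–132; it acts as a reverse primer.
The 3' ends face each other across positions 4–132, giving a 129 bp product.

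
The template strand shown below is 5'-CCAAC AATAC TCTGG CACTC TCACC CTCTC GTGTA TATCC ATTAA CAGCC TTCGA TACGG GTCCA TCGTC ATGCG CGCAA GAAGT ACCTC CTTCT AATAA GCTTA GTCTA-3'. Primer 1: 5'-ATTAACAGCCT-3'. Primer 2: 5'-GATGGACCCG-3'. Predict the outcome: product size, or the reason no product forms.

Yes — a 27 bp product.

Primer 1 (ATTAACAGCCT) matches the top strand at positions 41–51; it acts as a forward primer.
Primer 2's reverse complement is CGGGTCCATC, matching the top strand at positions 58–67; it acts as a reverse primer.
The 3' ends face each other across positions 41–67, giving a 27 bp product.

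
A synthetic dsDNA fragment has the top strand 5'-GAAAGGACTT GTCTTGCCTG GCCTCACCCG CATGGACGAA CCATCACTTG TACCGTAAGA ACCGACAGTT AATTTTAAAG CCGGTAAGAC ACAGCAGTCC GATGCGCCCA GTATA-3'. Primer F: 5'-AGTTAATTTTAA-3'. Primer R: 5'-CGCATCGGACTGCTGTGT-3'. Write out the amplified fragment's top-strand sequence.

5'-AGTTAATTTTAAAGCCGGTAAGACACAGCAGTCCGATGCG-3'

Forward primer AGTTAATTTTAA is found on the top strand at positions 67–78.
Reverse complement of the reverse primer: ACACAGCAGTCCGATGCG. This occurs on the top strand at positions 89–106.
The product is the template from position 67 through 106 (40 bp).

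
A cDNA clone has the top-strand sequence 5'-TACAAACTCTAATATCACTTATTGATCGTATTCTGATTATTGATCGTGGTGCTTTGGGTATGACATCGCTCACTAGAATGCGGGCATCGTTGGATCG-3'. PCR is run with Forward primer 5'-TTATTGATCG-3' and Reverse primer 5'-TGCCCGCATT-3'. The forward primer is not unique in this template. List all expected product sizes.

The forward primer TTATTGATCG matches the top strand at positions 19–28, 37–46.
The reverse primer's reverse complement is AATGCGGGCA, matching at positions 77–86.
Each forward site pairs with the reverse site to give a product ending at position 86: sizes 68, 50 bp.

68 bp, 50 bp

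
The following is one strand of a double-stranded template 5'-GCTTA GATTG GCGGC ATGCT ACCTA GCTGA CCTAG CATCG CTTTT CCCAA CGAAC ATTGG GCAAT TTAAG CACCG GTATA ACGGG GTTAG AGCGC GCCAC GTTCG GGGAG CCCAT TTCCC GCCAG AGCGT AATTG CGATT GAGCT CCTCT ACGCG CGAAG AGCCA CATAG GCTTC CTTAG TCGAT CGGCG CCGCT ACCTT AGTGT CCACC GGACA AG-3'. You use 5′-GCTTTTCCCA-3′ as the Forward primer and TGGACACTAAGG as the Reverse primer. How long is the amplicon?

169 bp

The forward primer matches the template at positions 40–49.
Taking the reverse complement of TGGACACTAAGG gives CCTTAGTGTCCA, found at positions 197–208 on the template; the primer anneals here to the top strand with its 3' end pointing upstream.
The product runs from position 40 to position 208, so its length is 208 − 40 + 1 = 169 bp.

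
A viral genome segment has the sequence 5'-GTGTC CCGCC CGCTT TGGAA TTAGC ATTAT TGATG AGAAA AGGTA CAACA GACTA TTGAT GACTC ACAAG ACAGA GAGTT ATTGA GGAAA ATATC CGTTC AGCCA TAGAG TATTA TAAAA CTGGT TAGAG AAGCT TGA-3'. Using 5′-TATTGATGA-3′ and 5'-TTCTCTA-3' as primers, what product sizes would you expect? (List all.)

The forward primer TATTGATGA matches the top strand at positions 28–36, 54–62.
The reverse primer's reverse complement is TAGAGAA, matching at positions 126–132.
Each forward site pairs with the reverse site to give a product ending at position 132: sizes 105, 79 bp.

105 bp, 79 bp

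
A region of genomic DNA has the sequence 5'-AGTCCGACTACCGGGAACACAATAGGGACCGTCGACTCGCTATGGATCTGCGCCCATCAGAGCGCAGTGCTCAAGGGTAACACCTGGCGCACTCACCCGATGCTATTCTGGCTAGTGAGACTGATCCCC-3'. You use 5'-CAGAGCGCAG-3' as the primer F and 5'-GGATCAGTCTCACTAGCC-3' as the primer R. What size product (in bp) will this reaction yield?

Scanning the template, CAGAGCGCAG occurs at positions 58–67; this primer anneals to the bottom strand there with its 3' end pointing downstream.
Taking the reverse complement of GGATCAGTCTCACTAGCC gives GGCTAGTGAGACTGATCC, found at positions 110–127 on the template; the primer anneals here to the top strand with its 3' end pointing upstream.
The product runs from position 58 to position 127, so its length is 127 − 58 + 1 = 70 bp.

70 bp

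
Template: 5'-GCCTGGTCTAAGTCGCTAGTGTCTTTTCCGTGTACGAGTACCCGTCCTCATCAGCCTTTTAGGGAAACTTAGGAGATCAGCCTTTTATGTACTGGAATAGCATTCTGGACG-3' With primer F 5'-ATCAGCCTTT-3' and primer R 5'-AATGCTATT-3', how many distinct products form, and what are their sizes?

The forward primer ATCAGCCTTT matches the top strand at positions 50–59, 76–85.
The reverse primer's reverse complement is AATAGCATT, matching at positions 96–104.
Each forward site pairs with the reverse site to give a product ending at position 104: sizes 55, 29 bp.

Two products: 55 bp, 29 bp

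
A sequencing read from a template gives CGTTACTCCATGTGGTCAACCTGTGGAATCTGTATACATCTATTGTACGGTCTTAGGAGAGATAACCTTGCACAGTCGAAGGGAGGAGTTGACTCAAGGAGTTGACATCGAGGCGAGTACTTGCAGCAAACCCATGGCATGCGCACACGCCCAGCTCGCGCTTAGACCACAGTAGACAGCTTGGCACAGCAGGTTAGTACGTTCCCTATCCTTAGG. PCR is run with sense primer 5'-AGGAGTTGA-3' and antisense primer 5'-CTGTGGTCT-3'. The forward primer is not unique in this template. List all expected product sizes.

The forward primer AGGAGTTGA matches the top strand at positions 84–92, 97–105.
The reverse primer's reverse complement is AGACCACAG, matching at positions 164–172.
Each forward site pairs with the reverse site to give a product ending at position 172: sizes 89, 76 bp.

89 bp, 76 bp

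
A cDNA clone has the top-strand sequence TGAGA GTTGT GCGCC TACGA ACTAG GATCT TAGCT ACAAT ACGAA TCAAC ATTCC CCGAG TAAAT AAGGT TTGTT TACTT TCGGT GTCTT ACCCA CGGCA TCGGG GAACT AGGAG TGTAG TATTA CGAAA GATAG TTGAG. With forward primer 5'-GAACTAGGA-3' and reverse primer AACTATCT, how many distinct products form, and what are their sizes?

The forward primer GAACTAGGA matches the top strand at positions 19–27, 106–114.
The reverse primer's reverse complement is AGATAGTT, matching at positions 130–137.
Each forward site pairs with the reverse site to give a product ending at position 137: sizes 119, 32 bp.

Two products: 119 bp, 32 bp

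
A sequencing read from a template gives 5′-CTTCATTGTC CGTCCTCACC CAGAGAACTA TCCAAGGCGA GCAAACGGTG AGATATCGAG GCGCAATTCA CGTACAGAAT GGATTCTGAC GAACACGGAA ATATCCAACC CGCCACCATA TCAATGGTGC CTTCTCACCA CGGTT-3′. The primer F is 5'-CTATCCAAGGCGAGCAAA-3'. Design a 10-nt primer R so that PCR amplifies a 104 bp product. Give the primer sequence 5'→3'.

5'-GGCACCATTG-3'

The forward primer binds at positions 28–45, so a 104 bp product ends at position 28 + 104 − 1 = 131.
The reverse primer anneals to the top strand over positions 122–131, i.e. to CAATGGTGCC.
Its sequence written 5'→3' is the reverse complement: GGCACCATTG.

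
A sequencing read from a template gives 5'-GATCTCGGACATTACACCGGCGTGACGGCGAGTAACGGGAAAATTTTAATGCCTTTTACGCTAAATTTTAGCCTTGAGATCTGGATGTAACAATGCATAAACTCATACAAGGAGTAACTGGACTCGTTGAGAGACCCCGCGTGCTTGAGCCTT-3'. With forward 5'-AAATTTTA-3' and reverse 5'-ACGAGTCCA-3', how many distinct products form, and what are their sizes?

The forward primer AAATTTTA matches the top strand at positions 41–48, 63–70.
The reverse primer's reverse complement is TGGACTCGT, matching at positions 119–127.
Each forward site pairs with the reverse site to give a product ending at position 127: sizes 87, 65 bp.

Two products: 87 bp, 65 bp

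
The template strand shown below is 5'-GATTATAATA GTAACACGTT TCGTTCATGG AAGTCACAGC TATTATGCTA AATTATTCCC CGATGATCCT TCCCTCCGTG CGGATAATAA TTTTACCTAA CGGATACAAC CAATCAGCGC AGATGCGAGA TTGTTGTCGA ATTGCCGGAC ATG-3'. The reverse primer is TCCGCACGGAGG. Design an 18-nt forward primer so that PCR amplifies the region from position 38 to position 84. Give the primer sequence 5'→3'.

The reverse primer's reverse complement CCTCCGTGCGGA matches the template at positions 73–84; the product starts at position 38.
The forward primer is identical to the top strand over positions 38–55: AGCTATTATGCTAAATTA.

5'-AGCTATTATGCTAAATTA-3'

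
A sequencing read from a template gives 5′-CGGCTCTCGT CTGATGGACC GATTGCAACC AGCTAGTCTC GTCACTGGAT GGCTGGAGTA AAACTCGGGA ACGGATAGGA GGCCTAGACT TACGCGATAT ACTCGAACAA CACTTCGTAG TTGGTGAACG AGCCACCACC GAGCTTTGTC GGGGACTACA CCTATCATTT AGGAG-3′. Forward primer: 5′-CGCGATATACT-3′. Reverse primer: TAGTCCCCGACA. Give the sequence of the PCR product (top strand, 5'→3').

Forward primer CGCGATATACT is found on the top strand at positions 93–103.
Reverse complement of the reverse primer: TGTCGGGGACTA. This occurs on the top strand at positions 147–158.
The product is the template from position 93 through 158 (66 bp).

5'-CGCGATATACTCGAACAACACTTCGTAGTTGGTGAACGAGCCACCACCGAGCTTTGTCGGGGACTA-3'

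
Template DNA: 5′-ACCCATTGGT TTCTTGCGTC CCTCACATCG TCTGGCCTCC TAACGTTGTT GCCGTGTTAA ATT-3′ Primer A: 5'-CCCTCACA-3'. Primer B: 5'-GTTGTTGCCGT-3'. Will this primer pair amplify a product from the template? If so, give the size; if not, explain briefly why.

No product — both primers anneal to the same strand and extend in the same direction.

Primer A (CCCTCACA) matches the top strand at positions 20–27 (3' end points downstream).
Primer B (GTTGTTGCCGT) also matches the top strand directly, at positions 45–55 — its reverse complement ACGGCAACAAC is not present.
Both primers anneal to the bottom strand with 3' ends pointing the same way, so neither can prime synthesis back toward the other.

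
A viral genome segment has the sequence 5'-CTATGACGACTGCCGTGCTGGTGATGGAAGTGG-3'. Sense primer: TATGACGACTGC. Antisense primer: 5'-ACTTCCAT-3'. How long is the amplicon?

30 bp

The forward primer matches the template at positions 2–13.
The reverse primer's reverse complement is ATGGAAGT, which matches the template at positions 24–31.
The product runs from position 2 to position 31, so its length is 31 − 2 + 1 = 30 bp.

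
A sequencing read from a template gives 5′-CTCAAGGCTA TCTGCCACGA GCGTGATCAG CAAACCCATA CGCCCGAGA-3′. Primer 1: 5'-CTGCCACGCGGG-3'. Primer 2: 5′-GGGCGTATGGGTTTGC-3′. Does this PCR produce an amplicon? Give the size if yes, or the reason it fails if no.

Primer 1 (CTGCCACGCGGG) does not match the top strand, and its reverse complement CCCGCGTGGCAG does not match either.
With no annealing site for primer 1, no amplification occurs.

No product — primer 1 has no binding site in the template.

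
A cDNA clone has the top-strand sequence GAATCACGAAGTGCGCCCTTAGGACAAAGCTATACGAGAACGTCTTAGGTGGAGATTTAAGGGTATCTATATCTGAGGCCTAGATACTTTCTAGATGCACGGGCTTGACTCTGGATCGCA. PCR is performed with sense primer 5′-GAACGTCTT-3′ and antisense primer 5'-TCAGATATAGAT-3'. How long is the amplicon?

39 bp

Forward primer GAACGTCTT is found on the top strand at positions 38–46.
Reverse complement of the reverse primer: ATCTATATCTGA. This occurs on the top strand at positions 65–76.
Amplicon spans positions 38–76: 39 bp.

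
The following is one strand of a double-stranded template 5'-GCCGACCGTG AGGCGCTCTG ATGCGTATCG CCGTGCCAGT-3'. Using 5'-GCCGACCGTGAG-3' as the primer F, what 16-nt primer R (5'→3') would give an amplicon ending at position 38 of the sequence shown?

The forward primer binds at positions 1–12; the product's 3' end on the top strand is position 38.
The reverse primer anneals to the top strand over positions 23–38, i.e. to GCGTATCGCCGTGCCA.
Its sequence written 5'→3' is the reverse complement: TGGCACGGCGATACGC.

5'-TGGCACGGCGATACGC-3'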